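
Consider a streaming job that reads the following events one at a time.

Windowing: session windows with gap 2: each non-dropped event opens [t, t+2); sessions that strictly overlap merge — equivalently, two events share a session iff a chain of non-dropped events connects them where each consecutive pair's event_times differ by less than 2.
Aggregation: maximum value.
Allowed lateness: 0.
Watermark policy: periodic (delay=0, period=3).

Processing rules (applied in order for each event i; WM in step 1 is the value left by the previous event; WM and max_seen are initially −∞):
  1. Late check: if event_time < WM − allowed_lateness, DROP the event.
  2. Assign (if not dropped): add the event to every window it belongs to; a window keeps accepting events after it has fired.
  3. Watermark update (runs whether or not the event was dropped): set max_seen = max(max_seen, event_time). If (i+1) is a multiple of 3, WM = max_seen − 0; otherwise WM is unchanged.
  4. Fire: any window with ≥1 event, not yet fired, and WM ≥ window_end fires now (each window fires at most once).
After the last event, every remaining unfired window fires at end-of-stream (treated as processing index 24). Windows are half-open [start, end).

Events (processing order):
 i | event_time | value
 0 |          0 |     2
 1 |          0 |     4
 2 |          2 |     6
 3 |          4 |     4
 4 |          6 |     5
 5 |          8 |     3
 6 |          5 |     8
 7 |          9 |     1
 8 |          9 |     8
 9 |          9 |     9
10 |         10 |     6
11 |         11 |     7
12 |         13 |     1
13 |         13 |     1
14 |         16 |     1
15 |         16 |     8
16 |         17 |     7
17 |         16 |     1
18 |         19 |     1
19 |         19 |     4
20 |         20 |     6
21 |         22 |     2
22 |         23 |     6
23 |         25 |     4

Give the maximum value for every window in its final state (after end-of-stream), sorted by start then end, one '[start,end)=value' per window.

i=0 t=0 v=2: → [0,2); WM=−∞
i=1 t=0 v=4: → [0,2); WM=−∞
i=2 t=2 v=6: → [2,4); WM=2
i=3 t=4 v=4: → [4,6); WM=2
i=4 t=6 v=5: → [6,8); WM=2
i=5 t=8 v=3: → [8,10); WM=8
i=6 t=5 v=8: DROP (t<8-0); WM=8
i=7 t=9 v=1: → [8,11); WM=8
i=8 t=9 v=8: → [8,11); WM=9
i=9 t=9 v=9: → [8,11); WM=9
i=10 t=10 v=6: → [8,12); WM=9
i=11 t=11 v=7: → [8,13); WM=11
i=12 t=13 v=1: → [13,15); WM=11
i=13 t=13 v=1: → [13,15); WM=11
i=14 t=16 v=1: → [16,18); WM=16
i=15 t=16 v=8: → [16,18); WM=16
i=16 t=17 v=7: → [16,19); WM=16
i=17 t=16 v=1: → [16,19); WM=17
i=18 t=19 v=1: → [19,21); WM=17
i=19 t=19 v=4: → [19,21); WM=17
i=20 t=20 v=6: → [19,22); WM=20
i=21 t=22 v=2: → [22,24); WM=20
i=22 t=23 v=6: → [22,25); WM=20
i=23 t=25 v=4: → [25,27); WM=25

[0,2)=4 [2,4)=6 [4,6)=4 [6,8)=5 [8,13)=9 [13,15)=1 [16,19)=8 [19,22)=6 [22,25)=6 [25,27)=4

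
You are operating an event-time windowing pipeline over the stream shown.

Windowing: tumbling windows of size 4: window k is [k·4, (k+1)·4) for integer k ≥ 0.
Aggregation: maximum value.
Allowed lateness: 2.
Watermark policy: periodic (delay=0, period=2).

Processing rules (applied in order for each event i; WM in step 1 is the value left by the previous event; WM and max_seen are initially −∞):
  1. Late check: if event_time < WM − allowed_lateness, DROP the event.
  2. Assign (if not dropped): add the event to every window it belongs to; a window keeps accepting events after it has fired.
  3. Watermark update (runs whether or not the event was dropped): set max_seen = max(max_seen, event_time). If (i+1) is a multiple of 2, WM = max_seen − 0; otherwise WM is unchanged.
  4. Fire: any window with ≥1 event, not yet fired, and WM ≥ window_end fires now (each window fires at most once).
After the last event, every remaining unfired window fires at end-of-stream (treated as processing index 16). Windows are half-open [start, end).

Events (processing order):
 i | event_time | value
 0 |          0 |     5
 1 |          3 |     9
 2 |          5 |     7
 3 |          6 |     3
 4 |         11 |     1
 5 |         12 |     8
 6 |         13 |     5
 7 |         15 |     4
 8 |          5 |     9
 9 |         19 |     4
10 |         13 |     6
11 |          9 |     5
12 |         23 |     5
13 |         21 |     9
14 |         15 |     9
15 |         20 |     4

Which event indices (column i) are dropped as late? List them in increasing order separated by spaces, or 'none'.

i=0 t=0 v=5: → [0,4); WM=−∞
i=1 t=3 v=9: → [0,4); WM=3
i=2 t=5 v=7: → [4,8); WM=3
i=3 t=6 v=3: → [4,8); WM=6; [0,4) fires=9
i=4 t=11 v=1: → [8,12); WM=6
i=5 t=12 v=8: → [12,16); WM=12; [4,8) fires=7 [8,12) fires=1
i=6 t=13 v=5: → [12,16); WM=12
i=7 t=15 v=4: → [12,16); WM=15
i=8 t=5 v=9: DROP (t<15-2); WM=15
i=9 t=19 v=4: → [16,20); WM=19; [12,16) fires=8
i=10 t=13 v=6: DROP (t<19-2); WM=19
i=11 t=9 v=5: DROP (t<19-2); WM=19
i=12 t=23 v=5: → [20,24); WM=19
i=13 t=21 v=9: → [20,24); WM=23; [16,20) fires=4
i=14 t=15 v=9: DROP (t<23-2); WM=23
i=15 t=20 v=4: DROP (t<23-2); WM=23

8 10 11 14 15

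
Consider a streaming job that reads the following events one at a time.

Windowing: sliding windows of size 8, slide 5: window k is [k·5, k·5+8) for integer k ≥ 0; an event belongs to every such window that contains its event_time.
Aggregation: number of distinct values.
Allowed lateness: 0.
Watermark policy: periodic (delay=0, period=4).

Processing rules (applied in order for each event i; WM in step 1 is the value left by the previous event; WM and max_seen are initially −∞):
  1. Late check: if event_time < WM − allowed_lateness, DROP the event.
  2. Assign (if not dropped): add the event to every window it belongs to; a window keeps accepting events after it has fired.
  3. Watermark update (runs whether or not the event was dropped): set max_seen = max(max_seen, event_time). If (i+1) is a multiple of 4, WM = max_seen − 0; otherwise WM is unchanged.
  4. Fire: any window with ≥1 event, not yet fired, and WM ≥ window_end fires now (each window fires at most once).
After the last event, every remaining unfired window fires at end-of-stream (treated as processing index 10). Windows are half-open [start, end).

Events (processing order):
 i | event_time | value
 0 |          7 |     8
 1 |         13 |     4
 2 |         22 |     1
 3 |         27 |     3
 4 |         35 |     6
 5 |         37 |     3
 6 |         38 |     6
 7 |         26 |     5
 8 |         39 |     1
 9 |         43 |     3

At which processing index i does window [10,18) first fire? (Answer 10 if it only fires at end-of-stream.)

3

i=0 t=7 v=8: → [5,13),[0,8); WM=−∞
i=1 t=13 v=4: → [10,18); WM=−∞
i=2 t=22 v=1: → [20,28),[15,23); WM=−∞
i=3 t=27 v=3: → [25,33),[20,28); WM=27; [0,8) fires=1 [5,13) fires=1 [10,18) fires=1 [15,23) fires=1
i=4 t=35 v=6: → [35,43),[30,38); WM=27
i=5 t=37 v=3: → [35,43),[30,38); WM=27
i=6 t=38 v=6: → [35,43); WM=27
i=7 t=26 v=5: DROP (t<27-0); WM=38; [20,28) fires=2 [25,33) fires=1 [30,38) fires=2
i=8 t=39 v=1: → [35,43); WM=38
i=9 t=43 v=3: → [40,48); WM=38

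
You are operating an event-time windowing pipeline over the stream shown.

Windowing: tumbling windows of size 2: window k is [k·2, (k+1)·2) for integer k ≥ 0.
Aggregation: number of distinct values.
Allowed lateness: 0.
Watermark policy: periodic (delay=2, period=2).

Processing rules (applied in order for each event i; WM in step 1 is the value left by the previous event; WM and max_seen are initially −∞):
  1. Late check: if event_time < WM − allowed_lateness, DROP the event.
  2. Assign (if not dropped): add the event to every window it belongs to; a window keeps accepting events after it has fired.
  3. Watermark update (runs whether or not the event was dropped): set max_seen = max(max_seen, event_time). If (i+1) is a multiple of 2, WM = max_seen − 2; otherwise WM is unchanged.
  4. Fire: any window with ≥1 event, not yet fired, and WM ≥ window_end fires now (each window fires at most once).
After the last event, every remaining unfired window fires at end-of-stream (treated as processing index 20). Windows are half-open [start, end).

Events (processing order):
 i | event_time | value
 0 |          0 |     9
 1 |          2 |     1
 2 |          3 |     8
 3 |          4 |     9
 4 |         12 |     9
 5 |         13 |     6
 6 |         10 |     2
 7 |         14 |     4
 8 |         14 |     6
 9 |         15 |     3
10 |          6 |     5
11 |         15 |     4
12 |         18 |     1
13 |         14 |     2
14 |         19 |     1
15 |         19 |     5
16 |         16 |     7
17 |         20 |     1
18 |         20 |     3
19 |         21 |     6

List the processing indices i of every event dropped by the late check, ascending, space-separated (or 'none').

i=0 t=0 v=9: → [0,2); WM=−∞
i=1 t=2 v=1: → [2,4); WM=0
i=2 t=3 v=8: → [2,4); WM=0
i=3 t=4 v=9: → [4,6); WM=2; [0,2) fires=1
i=4 t=12 v=9: → [12,14); WM=2
i=5 t=13 v=6: → [12,14); WM=11; [2,4) fires=2 [4,6) fires=1
i=6 t=10 v=2: DROP (t<11-0); WM=11
i=7 t=14 v=4: → [14,16); WM=12
i=8 t=14 v=6: → [14,16); WM=12
i=9 t=15 v=3: → [14,16); WM=13
i=10 t=6 v=5: DROP (t<13-0); WM=13
i=11 t=15 v=4: → [14,16); WM=13
i=12 t=18 v=1: → [18,20); WM=13
i=13 t=14 v=2: → [14,16); WM=16; [12,14) fires=2 [14,16) fires=4
i=14 t=19 v=1: → [18,20); WM=16
i=15 t=19 v=5: → [18,20); WM=17
i=16 t=16 v=7: DROP (t<17-0); WM=17
i=17 t=20 v=1: → [20,22); WM=18
i=18 t=20 v=3: → [20,22); WM=18
i=19 t=21 v=6: → [20,22); WM=19

6 10 16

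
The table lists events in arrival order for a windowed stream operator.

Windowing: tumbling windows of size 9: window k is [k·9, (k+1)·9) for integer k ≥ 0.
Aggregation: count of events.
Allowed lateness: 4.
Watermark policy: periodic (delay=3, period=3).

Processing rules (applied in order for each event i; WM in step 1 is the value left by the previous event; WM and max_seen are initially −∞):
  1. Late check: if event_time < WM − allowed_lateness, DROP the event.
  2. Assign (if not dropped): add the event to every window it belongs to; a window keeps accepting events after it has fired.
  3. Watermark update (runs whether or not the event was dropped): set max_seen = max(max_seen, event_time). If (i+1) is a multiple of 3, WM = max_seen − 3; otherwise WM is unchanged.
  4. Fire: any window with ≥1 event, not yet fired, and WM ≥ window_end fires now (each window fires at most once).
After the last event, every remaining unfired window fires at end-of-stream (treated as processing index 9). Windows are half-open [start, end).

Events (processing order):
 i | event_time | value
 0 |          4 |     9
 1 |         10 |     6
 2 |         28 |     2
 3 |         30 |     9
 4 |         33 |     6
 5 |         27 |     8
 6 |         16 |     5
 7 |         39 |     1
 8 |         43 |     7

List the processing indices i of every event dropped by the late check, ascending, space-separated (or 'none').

6

i=0 t=4 v=9: → [0,9); WM=−∞
i=1 t=10 v=6: → [9,18); WM=−∞
i=2 t=28 v=2: → [27,36); WM=25; [0,9) fires=1 [9,18) fires=1
i=3 t=30 v=9: → [27,36); WM=25
i=4 t=33 v=6: → [27,36); WM=25
i=5 t=27 v=8: → [27,36); WM=30
i=6 t=16 v=5: DROP (t<30-4); WM=30
i=7 t=39 v=1: → [36,45); WM=30
i=8 t=43 v=7: → [36,45); WM=40; [27,36) fires=4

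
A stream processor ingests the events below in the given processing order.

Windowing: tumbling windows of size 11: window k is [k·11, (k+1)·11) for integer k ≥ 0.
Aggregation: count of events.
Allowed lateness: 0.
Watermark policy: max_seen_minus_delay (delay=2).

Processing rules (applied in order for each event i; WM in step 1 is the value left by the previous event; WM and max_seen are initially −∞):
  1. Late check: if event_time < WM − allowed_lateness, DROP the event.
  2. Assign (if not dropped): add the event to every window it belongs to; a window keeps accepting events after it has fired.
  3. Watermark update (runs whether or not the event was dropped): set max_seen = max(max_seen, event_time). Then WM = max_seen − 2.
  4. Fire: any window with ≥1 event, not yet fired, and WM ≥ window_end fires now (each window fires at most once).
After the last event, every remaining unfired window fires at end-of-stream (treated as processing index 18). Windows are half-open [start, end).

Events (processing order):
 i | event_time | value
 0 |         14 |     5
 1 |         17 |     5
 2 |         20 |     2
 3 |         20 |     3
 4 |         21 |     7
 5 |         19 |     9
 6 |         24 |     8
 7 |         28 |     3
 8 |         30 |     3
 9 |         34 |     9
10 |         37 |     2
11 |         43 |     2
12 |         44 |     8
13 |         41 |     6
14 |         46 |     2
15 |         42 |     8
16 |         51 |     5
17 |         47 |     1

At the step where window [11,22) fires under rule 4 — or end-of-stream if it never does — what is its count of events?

6

i=0 t=14 v=5: → [11,22); WM=12
i=1 t=17 v=5: → [11,22); WM=15
i=2 t=20 v=2: → [11,22); WM=18
i=3 t=20 v=3: → [11,22); WM=18
i=4 t=21 v=7: → [11,22); WM=19
i=5 t=19 v=9: → [11,22); WM=19
i=6 t=24 v=8: → [22,33); WM=22; [11,22) fires=6
i=7 t=28 v=3: → [22,33); WM=26
i=8 t=30 v=3: → [22,33); WM=28
i=9 t=34 v=9: → [33,44); WM=32
i=10 t=37 v=2: → [33,44); WM=35; [22,33) fires=3
i=11 t=43 v=2: → [33,44); WM=41
i=12 t=44 v=8: → [44,55); WM=42
i=13 t=41 v=6: DROP (t<42-0); WM=42
i=14 t=46 v=2: → [44,55); WM=44; [33,44) fires=3
i=15 t=42 v=8: DROP (t<44-0); WM=44
i=16 t=51 v=5: → [44,55); WM=49
i=17 t=47 v=1: DROP (t<49-0); WM=49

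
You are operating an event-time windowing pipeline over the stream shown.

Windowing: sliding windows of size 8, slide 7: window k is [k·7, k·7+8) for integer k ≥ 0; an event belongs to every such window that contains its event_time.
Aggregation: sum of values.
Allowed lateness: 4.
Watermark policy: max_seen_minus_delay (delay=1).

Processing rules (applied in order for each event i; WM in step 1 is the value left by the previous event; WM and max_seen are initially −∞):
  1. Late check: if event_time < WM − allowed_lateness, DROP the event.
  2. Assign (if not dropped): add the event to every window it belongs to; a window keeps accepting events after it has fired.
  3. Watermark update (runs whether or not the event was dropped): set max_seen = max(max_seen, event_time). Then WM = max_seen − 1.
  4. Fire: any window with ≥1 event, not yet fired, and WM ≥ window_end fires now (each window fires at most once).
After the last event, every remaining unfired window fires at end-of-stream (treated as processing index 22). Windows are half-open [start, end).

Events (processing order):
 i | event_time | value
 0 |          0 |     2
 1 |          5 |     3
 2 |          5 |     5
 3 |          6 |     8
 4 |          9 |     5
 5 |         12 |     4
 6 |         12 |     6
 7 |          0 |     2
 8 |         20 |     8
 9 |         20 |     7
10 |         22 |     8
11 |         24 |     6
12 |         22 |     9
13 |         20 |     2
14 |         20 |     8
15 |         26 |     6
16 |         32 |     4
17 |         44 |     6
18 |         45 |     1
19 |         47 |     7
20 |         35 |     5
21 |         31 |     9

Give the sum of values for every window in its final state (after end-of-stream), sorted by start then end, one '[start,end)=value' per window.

i=0 t=0 v=2: → [0,8); WM=-1
i=1 t=5 v=3: → [0,8); WM=4
i=2 t=5 v=5: → [0,8); WM=4
i=3 t=6 v=8: → [0,8); WM=5
i=4 t=9 v=5: → [7,15); WM=8; [0,8) fires=18
i=5 t=12 v=4: → [7,15); WM=11
i=6 t=12 v=6: → [7,15); WM=11
i=7 t=0 v=2: DROP (t<11-4); WM=11
i=8 t=20 v=8: → [14,22); WM=19; [7,15) fires=15
i=9 t=20 v=7: → [14,22); WM=19
i=10 t=22 v=8: → [21,29); WM=21
i=11 t=24 v=6: → [21,29); WM=23; [14,22) fires=15
i=12 t=22 v=9: → [21,29); WM=23
i=13 t=20 v=2: → [14,22); WM=23
i=14 t=20 v=8: → [14,22); WM=23
i=15 t=26 v=6: → [21,29); WM=25
i=16 t=32 v=4: → [28,36); WM=31; [21,29) fires=29
i=17 t=44 v=6: → [42,50); WM=43; [28,36) fires=4
i=18 t=45 v=1: → [42,50); WM=44
i=19 t=47 v=7: → [42,50); WM=46
i=20 t=35 v=5: DROP (t<46-4); WM=46
i=21 t=31 v=9: DROP (t<46-4); WM=46

[0,8)=18 [7,15)=15 [14,22)=25 [21,29)=29 [28,36)=4 [42,50)=14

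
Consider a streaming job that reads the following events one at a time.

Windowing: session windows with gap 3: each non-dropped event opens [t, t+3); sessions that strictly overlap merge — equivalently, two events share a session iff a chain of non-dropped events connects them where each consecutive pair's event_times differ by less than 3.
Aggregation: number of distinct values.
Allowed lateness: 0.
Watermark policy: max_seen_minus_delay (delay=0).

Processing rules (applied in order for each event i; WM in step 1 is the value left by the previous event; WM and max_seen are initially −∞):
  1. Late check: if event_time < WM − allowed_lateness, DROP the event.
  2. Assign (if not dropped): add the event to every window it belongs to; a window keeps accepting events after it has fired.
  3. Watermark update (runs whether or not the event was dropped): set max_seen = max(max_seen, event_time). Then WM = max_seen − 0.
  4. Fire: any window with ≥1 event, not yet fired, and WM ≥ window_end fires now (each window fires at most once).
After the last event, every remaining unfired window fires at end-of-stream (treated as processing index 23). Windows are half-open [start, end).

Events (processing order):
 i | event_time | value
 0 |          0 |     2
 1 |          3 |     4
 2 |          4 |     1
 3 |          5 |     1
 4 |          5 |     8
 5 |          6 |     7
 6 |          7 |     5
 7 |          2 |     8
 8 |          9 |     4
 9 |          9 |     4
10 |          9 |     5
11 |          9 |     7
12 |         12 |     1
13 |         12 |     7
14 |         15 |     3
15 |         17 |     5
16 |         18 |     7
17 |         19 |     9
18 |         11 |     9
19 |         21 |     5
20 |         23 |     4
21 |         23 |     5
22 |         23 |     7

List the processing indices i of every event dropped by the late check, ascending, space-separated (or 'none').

i=0 t=0 v=2: → [0,3); WM=0
i=1 t=3 v=4: → [3,6); WM=3
i=2 t=4 v=1: → [3,7); WM=4
i=3 t=5 v=1: → [3,8); WM=5
i=4 t=5 v=8: → [3,8); WM=5
i=5 t=6 v=7: → [3,9); WM=6
i=6 t=7 v=5: → [3,10); WM=7
i=7 t=2 v=8: DROP (t<7-0); WM=7
i=8 t=9 v=4: → [3,12); WM=9
i=9 t=9 v=4: → [3,12); WM=9
i=10 t=9 v=5: → [3,12); WM=9
i=11 t=9 v=7: → [3,12); WM=9
i=12 t=12 v=1: → [12,15); WM=12
i=13 t=12 v=7: → [12,15); WM=12
i=14 t=15 v=3: → [15,18); WM=15
i=15 t=17 v=5: → [15,20); WM=17
i=16 t=18 v=7: → [15,21); WM=18
i=17 t=19 v=9: → [15,22); WM=19
i=18 t=11 v=9: DROP (t<19-0); WM=19
i=19 t=21 v=5: → [15,24); WM=21
i=20 t=23 v=4: → [15,26); WM=23
i=21 t=23 v=5: → [15,26); WM=23
i=22 t=23 v=7: → [15,26); WM=23

7 18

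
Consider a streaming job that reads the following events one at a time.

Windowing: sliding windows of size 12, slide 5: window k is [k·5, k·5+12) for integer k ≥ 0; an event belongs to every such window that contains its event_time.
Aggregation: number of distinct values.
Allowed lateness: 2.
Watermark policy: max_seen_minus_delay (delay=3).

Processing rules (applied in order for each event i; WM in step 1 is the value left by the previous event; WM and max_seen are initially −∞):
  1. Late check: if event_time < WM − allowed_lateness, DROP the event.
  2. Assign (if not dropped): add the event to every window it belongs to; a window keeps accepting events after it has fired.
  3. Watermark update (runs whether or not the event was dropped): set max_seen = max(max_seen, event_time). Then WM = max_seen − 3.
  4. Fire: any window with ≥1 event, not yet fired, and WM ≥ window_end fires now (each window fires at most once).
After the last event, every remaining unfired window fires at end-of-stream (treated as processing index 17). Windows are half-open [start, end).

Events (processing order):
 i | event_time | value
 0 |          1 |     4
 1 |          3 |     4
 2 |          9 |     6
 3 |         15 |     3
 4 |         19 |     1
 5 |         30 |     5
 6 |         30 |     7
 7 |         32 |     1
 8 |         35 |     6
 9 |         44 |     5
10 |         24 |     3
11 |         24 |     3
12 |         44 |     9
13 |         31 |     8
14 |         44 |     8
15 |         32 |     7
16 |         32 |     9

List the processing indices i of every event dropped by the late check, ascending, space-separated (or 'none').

i=0 t=1 v=4: → [0,12); WM=-2
i=1 t=3 v=4: → [0,12); WM=0
i=2 t=9 v=6: → [5,17),[0,12); WM=6
i=3 t=15 v=3: → [15,27),[10,22),[5,17); WM=12; [0,12) fires=2
i=4 t=19 v=1: → [15,27),[10,22); WM=16
i=5 t=30 v=5: → [30,42),[25,37),[20,32); WM=27; [5,17) fires=2 [10,22) fires=2 [15,27) fires=2
i=6 t=30 v=7: → [30,42),[25,37),[20,32); WM=27
i=7 t=32 v=1: → [30,42),[25,37); WM=29
i=8 t=35 v=6: → [35,47),[30,42),[25,37); WM=32; [20,32) fires=2
i=9 t=44 v=5: → [40,52),[35,47); WM=41; [25,37) fires=4
i=10 t=24 v=3: DROP (t<41-2); WM=41
i=11 t=24 v=3: DROP (t<41-2); WM=41
i=12 t=44 v=9: → [40,52),[35,47); WM=41
i=13 t=31 v=8: DROP (t<41-2); WM=41
i=14 t=44 v=8: → [40,52),[35,47); WM=41
i=15 t=32 v=7: DROP (t<41-2); WM=41
i=16 t=32 v=9: DROP (t<41-2); WM=41

10 11 13 15 16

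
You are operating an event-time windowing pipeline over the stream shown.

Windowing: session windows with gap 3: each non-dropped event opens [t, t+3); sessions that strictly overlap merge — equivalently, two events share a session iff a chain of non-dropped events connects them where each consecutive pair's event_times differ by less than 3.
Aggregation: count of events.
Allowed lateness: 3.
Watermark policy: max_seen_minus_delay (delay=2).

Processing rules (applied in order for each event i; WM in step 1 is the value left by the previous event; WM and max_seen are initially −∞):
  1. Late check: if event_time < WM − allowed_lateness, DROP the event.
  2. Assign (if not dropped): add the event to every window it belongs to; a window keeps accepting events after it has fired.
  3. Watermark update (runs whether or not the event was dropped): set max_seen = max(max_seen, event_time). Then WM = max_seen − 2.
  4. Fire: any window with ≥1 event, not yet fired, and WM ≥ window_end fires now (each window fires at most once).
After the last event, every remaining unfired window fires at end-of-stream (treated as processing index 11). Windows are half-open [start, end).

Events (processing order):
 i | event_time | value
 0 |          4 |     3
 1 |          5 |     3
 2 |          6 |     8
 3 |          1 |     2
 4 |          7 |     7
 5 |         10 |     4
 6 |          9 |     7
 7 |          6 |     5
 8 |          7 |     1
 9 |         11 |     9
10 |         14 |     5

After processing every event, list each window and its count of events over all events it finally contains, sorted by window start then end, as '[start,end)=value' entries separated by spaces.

[1,4)=1 [4,14)=9 [14,17)=1

i=0 t=4 v=3: → [4,7); WM=2
i=1 t=5 v=3: → [4,8); WM=3
i=2 t=6 v=8: → [4,9); WM=4
i=3 t=1 v=2: → [1,4); WM=4
i=4 t=7 v=7: → [4,10); WM=5
i=5 t=10 v=4: → [10,13); WM=8
i=6 t=9 v=7: → [4,13); WM=8
i=7 t=6 v=5: → [4,13); WM=8
i=8 t=7 v=1: → [4,13); WM=8
i=9 t=11 v=9: → [4,14); WM=9
i=10 t=14 v=5: → [14,17); WM=12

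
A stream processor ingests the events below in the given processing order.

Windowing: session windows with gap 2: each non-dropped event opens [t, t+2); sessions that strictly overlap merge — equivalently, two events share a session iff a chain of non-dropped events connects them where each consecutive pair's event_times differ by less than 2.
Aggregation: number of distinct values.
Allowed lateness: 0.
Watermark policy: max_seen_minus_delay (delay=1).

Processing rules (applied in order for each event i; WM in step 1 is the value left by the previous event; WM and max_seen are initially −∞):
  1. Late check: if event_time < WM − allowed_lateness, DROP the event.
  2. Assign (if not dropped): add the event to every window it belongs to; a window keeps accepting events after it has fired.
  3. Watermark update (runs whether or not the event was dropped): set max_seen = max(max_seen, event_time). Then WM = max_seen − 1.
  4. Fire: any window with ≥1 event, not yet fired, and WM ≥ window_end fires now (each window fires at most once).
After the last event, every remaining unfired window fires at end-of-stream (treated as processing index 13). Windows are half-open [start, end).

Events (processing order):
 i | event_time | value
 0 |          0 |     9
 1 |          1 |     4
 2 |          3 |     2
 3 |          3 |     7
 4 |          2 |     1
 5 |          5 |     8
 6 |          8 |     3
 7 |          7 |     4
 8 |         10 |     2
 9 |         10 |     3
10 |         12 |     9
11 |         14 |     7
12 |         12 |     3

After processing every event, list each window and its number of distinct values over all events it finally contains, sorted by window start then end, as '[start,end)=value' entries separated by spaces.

i=0 t=0 v=9: → [0,2); WM=-1
i=1 t=1 v=4: → [0,3); WM=0
i=2 t=3 v=2: → [3,5); WM=2
i=3 t=3 v=7: → [3,5); WM=2
i=4 t=2 v=1: → [0,5); WM=2
i=5 t=5 v=8: → [5,7); WM=4
i=6 t=8 v=3: → [8,10); WM=7
i=7 t=7 v=4: → [7,10); WM=7
i=8 t=10 v=2: → [10,12); WM=9
i=9 t=10 v=3: → [10,12); WM=9
i=10 t=12 v=9: → [12,14); WM=11
i=11 t=14 v=7: → [14,16); WM=13
i=12 t=12 v=3: DROP (t<13-0); WM=13

[0,5)=5 [5,7)=1 [7,10)=2 [10,12)=2 [12,14)=1 [14,16)=1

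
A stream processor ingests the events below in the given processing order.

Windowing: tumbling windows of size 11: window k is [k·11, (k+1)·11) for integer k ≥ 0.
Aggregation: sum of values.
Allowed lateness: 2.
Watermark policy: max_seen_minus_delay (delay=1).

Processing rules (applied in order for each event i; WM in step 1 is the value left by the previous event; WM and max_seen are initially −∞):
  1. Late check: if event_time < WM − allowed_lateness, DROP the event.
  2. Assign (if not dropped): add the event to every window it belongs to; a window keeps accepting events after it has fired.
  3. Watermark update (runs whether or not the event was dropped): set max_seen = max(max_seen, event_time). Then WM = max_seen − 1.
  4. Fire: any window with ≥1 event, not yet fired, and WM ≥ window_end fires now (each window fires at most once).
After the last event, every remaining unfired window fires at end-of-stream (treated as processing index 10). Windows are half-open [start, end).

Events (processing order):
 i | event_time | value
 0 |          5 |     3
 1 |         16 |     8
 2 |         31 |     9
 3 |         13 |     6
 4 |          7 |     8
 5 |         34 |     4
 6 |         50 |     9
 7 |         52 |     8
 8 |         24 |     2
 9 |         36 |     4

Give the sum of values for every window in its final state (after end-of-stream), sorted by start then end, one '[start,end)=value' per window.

[0,11)=3 [11,22)=8 [22,33)=9 [33,44)=4 [44,55)=17

i=0 t=5 v=3: → [0,11); WM=4
i=1 t=16 v=8: → [11,22); WM=15; [0,11) fires=3
i=2 t=31 v=9: → [22,33); WM=30; [11,22) fires=8
i=3 t=13 v=6: DROP (t<30-2); WM=30
i=4 t=7 v=8: DROP (t<30-2); WM=30
i=5 t=34 v=4: → [33,44); WM=33; [22,33) fires=9
i=6 t=50 v=9: → [44,55); WM=49; [33,44) fires=4
i=7 t=52 v=8: → [44,55); WM=51
i=8 t=24 v=2: DROP (t<51-2); WM=51
i=9 t=36 v=4: DROP (t<51-2); WM=51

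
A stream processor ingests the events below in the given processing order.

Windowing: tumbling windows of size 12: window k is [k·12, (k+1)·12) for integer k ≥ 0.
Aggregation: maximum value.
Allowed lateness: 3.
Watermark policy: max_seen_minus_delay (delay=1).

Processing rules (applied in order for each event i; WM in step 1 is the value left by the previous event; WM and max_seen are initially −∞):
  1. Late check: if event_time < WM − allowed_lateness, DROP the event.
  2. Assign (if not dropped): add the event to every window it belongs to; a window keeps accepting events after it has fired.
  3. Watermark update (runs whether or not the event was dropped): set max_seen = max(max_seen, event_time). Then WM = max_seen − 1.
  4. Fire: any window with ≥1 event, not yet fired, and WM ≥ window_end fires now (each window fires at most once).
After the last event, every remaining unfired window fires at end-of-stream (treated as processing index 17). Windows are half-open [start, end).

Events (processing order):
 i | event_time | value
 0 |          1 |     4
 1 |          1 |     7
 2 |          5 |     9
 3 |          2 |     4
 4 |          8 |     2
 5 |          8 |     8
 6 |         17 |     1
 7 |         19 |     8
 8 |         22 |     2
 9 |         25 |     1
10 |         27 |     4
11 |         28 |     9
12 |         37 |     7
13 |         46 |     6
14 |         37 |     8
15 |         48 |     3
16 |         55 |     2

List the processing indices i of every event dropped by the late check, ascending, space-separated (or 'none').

14

i=0 t=1 v=4: → [0,12); WM=0
i=1 t=1 v=7: → [0,12); WM=0
i=2 t=5 v=9: → [0,12); WM=4
i=3 t=2 v=4: → [0,12); WM=4
i=4 t=8 v=2: → [0,12); WM=7
i=5 t=8 v=8: → [0,12); WM=7
i=6 t=17 v=1: → [12,24); WM=16; [0,12) fires=9
i=7 t=19 v=8: → [12,24); WM=18
i=8 t=22 v=2: → [12,24); WM=21
i=9 t=25 v=1: → [24,36); WM=24; [12,24) fires=8
i=10 t=27 v=4: → [24,36); WM=26
i=11 t=28 v=9: → [24,36); WM=27
i=12 t=37 v=7: → [36,48); WM=36; [24,36) fires=9
i=13 t=46 v=6: → [36,48); WM=45
i=14 t=37 v=8: DROP (t<45-3); WM=45
i=15 t=48 v=3: → [48,60); WM=47
i=16 t=55 v=2: → [48,60); WM=54; [36,48) fires=7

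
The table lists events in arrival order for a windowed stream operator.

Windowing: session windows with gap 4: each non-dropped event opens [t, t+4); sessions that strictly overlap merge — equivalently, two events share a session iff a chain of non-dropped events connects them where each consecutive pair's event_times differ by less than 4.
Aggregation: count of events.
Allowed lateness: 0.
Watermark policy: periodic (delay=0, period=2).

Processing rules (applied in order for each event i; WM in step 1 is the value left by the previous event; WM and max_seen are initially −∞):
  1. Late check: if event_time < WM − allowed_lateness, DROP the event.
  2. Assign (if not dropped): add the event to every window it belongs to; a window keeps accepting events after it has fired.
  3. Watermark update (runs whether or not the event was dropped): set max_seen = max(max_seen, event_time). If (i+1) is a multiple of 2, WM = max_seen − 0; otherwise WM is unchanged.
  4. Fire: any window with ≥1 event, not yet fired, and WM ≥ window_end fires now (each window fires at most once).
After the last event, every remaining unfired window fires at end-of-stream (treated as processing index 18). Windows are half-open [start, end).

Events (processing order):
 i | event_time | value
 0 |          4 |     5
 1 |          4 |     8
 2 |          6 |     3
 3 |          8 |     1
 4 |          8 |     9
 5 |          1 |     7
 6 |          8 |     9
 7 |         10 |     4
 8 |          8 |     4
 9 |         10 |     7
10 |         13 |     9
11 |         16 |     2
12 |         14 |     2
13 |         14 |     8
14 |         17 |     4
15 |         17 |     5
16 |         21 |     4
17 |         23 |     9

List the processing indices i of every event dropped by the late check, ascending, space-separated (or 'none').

5 8 12 13

i=0 t=4 v=5: → [4,8); WM=−∞
i=1 t=4 v=8: → [4,8); WM=4
i=2 t=6 v=3: → [4,10); WM=4
i=3 t=8 v=1: → [4,12); WM=8
i=4 t=8 v=9: → [4,12); WM=8
i=5 t=1 v=7: DROP (t<8-0); WM=8
i=6 t=8 v=9: → [4,12); WM=8
i=7 t=10 v=4: → [4,14); WM=10
i=8 t=8 v=4: DROP (t<10-0); WM=10
i=9 t=10 v=7: → [4,14); WM=10
i=10 t=13 v=9: → [4,17); WM=10
i=11 t=16 v=2: → [4,20); WM=16
i=12 t=14 v=2: DROP (t<16-0); WM=16
i=13 t=14 v=8: DROP (t<16-0); WM=16
i=14 t=17 v=4: → [4,21); WM=16
i=15 t=17 v=5: → [4,21); WM=17
i=16 t=21 v=4: → [21,25); WM=17
i=17 t=23 v=9: → [21,27); WM=23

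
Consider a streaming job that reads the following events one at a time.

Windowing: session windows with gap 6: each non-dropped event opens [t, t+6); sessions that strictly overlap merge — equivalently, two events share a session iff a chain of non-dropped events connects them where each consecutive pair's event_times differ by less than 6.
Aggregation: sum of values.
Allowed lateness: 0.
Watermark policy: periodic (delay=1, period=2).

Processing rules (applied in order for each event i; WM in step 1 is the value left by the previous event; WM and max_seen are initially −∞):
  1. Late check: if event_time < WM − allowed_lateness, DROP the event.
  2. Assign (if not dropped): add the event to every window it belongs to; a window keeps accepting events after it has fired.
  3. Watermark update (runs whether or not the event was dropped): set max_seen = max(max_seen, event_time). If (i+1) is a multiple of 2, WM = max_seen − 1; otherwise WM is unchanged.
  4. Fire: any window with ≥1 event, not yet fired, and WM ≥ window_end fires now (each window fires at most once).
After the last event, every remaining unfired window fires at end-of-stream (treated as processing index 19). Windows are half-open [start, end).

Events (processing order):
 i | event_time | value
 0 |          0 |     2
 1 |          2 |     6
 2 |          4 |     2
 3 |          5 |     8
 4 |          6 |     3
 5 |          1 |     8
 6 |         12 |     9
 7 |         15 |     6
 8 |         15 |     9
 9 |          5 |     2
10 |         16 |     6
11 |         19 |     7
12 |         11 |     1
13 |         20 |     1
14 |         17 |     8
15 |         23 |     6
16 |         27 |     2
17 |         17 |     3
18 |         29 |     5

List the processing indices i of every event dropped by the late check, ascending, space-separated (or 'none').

5 9 12 14 17

i=0 t=0 v=2: → [0,6); WM=−∞
i=1 t=2 v=6: → [0,8); WM=1
i=2 t=4 v=2: → [0,10); WM=1
i=3 t=5 v=8: → [0,11); WM=4
i=4 t=6 v=3: → [0,12); WM=4
i=5 t=1 v=8: DROP (t<4-0); WM=5
i=6 t=12 v=9: → [12,18); WM=5
i=7 t=15 v=6: → [12,21); WM=14
i=8 t=15 v=9: → [12,21); WM=14
i=9 t=5 v=2: DROP (t<14-0); WM=14
i=10 t=16 v=6: → [12,22); WM=14
i=11 t=19 v=7: → [12,25); WM=18
i=12 t=11 v=1: DROP (t<18-0); WM=18
i=13 t=20 v=1: → [12,26); WM=19
i=14 t=17 v=8: DROP (t<19-0); WM=19
i=15 t=23 v=6: → [12,29); WM=22
i=16 t=27 v=2: → [12,33); WM=22
i=17 t=17 v=3: DROP (t<22-0); WM=26
i=18 t=29 v=5: → [12,35); WM=26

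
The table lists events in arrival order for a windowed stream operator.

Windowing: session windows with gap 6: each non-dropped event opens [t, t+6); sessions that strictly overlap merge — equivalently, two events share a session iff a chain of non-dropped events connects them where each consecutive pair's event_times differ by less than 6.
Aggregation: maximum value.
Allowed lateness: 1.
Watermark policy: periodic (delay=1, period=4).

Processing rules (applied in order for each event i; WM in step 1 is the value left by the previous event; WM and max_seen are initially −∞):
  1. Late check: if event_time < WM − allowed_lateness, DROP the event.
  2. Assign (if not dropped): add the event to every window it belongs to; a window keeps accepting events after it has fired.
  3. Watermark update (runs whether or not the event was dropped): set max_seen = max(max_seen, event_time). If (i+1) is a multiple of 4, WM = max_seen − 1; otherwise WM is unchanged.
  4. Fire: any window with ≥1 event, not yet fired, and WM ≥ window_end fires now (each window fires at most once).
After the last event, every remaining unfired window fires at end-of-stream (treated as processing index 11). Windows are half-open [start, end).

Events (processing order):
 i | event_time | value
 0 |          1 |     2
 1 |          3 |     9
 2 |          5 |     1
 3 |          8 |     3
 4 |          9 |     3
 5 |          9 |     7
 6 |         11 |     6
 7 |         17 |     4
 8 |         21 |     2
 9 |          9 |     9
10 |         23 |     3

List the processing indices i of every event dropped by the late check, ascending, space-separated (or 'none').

i=0 t=1 v=2: → [1,7); WM=−∞
i=1 t=3 v=9: → [1,9); WM=−∞
i=2 t=5 v=1: → [1,11); WM=−∞
i=3 t=8 v=3: → [1,14); WM=7
i=4 t=9 v=3: → [1,15); WM=7
i=5 t=9 v=7: → [1,15); WM=7
i=6 t=11 v=6: → [1,17); WM=7
i=7 t=17 v=4: → [17,23); WM=16
i=8 t=21 v=2: → [17,27); WM=16
i=9 t=9 v=9: DROP (t<16-1); WM=16
i=10 t=23 v=3: → [17,29); WM=16

9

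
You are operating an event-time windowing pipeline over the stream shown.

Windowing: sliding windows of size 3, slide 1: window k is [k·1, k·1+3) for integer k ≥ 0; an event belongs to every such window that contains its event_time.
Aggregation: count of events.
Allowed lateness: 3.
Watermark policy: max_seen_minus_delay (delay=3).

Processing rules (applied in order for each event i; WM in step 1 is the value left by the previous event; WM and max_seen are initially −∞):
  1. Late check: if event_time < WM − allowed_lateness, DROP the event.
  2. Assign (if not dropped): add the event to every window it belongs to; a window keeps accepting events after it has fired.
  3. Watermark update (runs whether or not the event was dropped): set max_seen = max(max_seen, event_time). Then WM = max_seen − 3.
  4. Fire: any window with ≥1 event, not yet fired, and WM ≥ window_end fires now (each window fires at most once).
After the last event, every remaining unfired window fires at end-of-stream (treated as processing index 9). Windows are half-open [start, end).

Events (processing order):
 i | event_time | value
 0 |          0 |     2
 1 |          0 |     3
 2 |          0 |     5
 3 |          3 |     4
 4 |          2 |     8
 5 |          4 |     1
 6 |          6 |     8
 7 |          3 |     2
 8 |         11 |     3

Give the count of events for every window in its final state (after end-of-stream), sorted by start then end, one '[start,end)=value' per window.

[0,3)=4 [1,4)=3 [2,5)=4 [3,6)=3 [4,7)=2 [5,8)=1 [6,9)=1 [9,12)=1 [10,13)=1 [11,14)=1

i=0 t=0 v=2: → [0,3); WM=-3
i=1 t=0 v=3: → [0,3); WM=-3
i=2 t=0 v=5: → [0,3); WM=-3
i=3 t=3 v=4: → [3,6),[2,5),[1,4); WM=0
i=4 t=2 v=8: → [2,5),[1,4),[0,3); WM=0
i=5 t=4 v=1: → [4,7),[3,6),[2,5); WM=1
i=6 t=6 v=8: → [6,9),[5,8),[4,7); WM=3; [0,3) fires=4
i=7 t=3 v=2: → [3,6),[2,5),[1,4); WM=3
i=8 t=11 v=3: → [11,14),[10,13),[9,12); WM=8; [1,4) fires=3 [2,5) fires=4 [3,6) fires=3 [4,7) fires=2 [5,8) fires=1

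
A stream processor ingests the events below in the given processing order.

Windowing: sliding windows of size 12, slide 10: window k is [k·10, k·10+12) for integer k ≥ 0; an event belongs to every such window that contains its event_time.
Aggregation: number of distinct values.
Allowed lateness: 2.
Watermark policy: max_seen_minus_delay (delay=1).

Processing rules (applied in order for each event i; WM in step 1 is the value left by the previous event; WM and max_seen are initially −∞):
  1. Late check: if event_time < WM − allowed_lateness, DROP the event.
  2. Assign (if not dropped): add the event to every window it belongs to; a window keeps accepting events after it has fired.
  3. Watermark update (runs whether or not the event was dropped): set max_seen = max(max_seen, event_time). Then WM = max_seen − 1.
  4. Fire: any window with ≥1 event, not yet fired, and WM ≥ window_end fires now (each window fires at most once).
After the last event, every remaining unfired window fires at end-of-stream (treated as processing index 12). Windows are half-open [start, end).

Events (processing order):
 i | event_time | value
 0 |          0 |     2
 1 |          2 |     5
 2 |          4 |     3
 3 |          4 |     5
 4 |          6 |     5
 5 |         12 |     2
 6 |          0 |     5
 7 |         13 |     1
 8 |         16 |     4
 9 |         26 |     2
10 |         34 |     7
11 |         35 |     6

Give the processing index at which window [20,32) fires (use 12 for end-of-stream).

10

i=0 t=0 v=2: → [0,12); WM=-1
i=1 t=2 v=5: → [0,12); WM=1
i=2 t=4 v=3: → [0,12); WM=3
i=3 t=4 v=5: → [0,12); WM=3
i=4 t=6 v=5: → [0,12); WM=5
i=5 t=12 v=2: → [10,22); WM=11
i=6 t=0 v=5: DROP (t<11-2); WM=11
i=7 t=13 v=1: → [10,22); WM=12; [0,12) fires=3
i=8 t=16 v=4: → [10,22); WM=15
i=9 t=26 v=2: → [20,32); WM=25; [10,22) fires=3
i=10 t=34 v=7: → [30,42); WM=33; [20,32) fires=1
i=11 t=35 v=6: → [30,42); WM=34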